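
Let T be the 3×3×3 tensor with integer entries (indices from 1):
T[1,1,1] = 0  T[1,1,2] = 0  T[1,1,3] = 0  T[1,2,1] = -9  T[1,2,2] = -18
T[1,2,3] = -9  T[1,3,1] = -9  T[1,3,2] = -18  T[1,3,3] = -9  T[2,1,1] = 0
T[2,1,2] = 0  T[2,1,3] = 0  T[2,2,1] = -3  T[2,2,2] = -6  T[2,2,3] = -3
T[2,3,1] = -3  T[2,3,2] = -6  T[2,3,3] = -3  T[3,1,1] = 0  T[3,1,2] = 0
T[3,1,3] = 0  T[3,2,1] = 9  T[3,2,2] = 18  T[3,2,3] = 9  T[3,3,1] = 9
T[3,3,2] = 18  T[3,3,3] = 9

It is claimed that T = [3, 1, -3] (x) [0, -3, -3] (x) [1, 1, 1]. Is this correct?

Reconstruct entry (1,2,2) from the claimed factors: Σₗ aₗ[1]bₗ[2]cₗ[2] = (3)·(-3)·(1) = -9, but T[1,2,2] = -18. The claim is false.

No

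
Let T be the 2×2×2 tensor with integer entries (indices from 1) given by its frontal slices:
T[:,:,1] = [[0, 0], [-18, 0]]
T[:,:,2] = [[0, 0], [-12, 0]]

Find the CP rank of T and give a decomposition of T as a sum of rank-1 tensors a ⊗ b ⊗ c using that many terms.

Lower bound: T ≠ 0 (e.g. T[2,1,1] = -18), so rank(T) ≥ 1.
Upper bound: the mode-1 fibre T[:,1,1] = [0, -18] gives a = (0, 1) (primitive direction); the mode-2 fibre T[2,:,1] = [-18, 0] gives b = (1, 0); then c[k] = T[2,1,k] / (a[2]·b[1]) = [-18, -12] / 1 = (-18, -12).
Expanding (0, 1) ⊗ (1, 0) ⊗ (-18, -12) reproduces all 8 entries of T, so T = (0, 1) ⊗ (1, 0) ⊗ (-18, -12) and rank(T) ≤ 1.
These bounds meet, so rank(T) = 1.

rank(T) = 1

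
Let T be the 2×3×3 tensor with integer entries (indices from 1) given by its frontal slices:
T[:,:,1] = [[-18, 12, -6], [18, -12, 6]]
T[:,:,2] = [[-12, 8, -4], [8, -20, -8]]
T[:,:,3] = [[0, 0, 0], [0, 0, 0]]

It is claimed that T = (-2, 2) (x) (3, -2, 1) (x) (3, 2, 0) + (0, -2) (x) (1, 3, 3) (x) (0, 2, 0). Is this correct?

Yes

Reconstruct entrywise from the claimed factors. For example, T[1,3,1] = -6 and Σₗ aₗ[1]bₗ[3]cₗ[1] = (-2)·(1)·(3) + (0)·(3)·(0) = -6; checking all 18 entries, every one matches. The claim holds.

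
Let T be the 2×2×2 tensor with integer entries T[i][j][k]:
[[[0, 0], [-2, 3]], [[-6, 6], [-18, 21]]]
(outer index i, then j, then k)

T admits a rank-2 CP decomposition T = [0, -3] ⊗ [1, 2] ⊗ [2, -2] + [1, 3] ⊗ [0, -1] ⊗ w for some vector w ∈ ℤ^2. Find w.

w = [2, -3]

Subtract the known terms from T to get the rank-1 residual R = [1, 3] ⊗ [0, -1] ⊗ w, so R[i,j,k] = a[i]·b[j]·w[k]. Pick indices with nonzero a[0]·b[1] = (1)·(-1) = -1. Only the fibre through (0,1,·) is needed: R[0,1,:] = T[0,1,:] − Σₗ aₗ[0]bₗ[1]cₗ = [-2, 3] − (0)·(2)·[2, -2] = [-2, 3]. Then w[k] = R[0,1,k] / -1 for each k, giving w = [-2, 3] / -1 = [2, -3].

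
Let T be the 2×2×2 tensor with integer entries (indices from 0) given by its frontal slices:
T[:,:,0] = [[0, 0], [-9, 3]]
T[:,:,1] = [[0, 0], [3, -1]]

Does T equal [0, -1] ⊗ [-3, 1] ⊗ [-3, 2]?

No

Reconstruct entry (1,0,1) from the claimed factors: Σₗ aₗ[1]bₗ[0]cₗ[1] = (-1)·(-3)·(2) = 6, but T[1,0,1] = 3. The claim is false.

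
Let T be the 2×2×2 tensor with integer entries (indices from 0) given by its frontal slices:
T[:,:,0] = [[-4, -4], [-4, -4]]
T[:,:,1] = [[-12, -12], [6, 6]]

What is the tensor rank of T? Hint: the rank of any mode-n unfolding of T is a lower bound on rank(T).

2

Lower bound: the mode-1 unfolding of T (rows indexed by i, columns by (j,k) = (0,0), (0,1), (1,0), (1,1)) is [[-4, -12, -4, -12], [-4, 6, -4, 6]].
There the 2×2 minor on rows i ∈ {0, 1}, columns (j,k) ∈ {(0,0), (0,1)} is det [[-4, -12], [-4, 6]] = -72 ≠ 0, so this unfolding has rank ≥ 2; CP rank is at least every unfolding rank, so rank(T) ≥ 2. (This is only a lower bound: in general the CP rank may exceed every unfolding rank, so we still need to exhibit 2 rank-1 terms summing to T.)
Upper bound — finding two terms. Every mode-2 slice of T is a multiple of one matrix: T[:,j,:] = b[j]·M with b = [1, 1] and M = [[-4, -12], [-4, 6]] (rows indexed by i, columns by k). So it suffices to write M as a sum of two rank-1 matrices.
Splitting M by its rows (i = 0, 1), M = [1, 0][-4, -12]ᵀ + [0, 1][-4, 6]ᵀ.
Hence T = [1, 0] (x) [1, 1] (x) [-4, -12] + [0, 1] (x) [1, 1] (x) [-4, 6], so rank(T) ≤ 2.
These bounds meet, so rank(T) = 2.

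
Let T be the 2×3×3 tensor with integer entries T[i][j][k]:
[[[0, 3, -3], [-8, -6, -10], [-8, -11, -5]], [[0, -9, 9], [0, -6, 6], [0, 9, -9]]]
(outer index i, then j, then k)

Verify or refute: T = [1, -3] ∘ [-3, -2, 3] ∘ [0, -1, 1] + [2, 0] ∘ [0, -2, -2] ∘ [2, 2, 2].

Reconstruct entrywise from the claimed factors. For example, T[0,1,0] = -8 and Σₗ aₗ[0]bₗ[1]cₗ[0] = (1)·(-2)·(0) + (2)·(-2)·(2) = -8; checking all 18 entries, every one matches. The claim holds.

Yes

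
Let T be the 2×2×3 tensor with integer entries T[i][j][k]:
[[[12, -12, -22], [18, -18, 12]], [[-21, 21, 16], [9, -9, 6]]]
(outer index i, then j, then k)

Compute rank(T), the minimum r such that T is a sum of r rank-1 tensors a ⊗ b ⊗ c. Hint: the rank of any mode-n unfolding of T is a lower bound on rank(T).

2

Lower bound: the mode-2 unfolding of T (rows indexed by j, columns by (i,k) = (0,0), (0,1), (0,2), (1,0), (1,1), (1,2)) is [[12, -12, -22, -21, 21, 16], [18, -18, 12, 9, -9, 6]].
There the 2×2 minor on rows j ∈ {0, 1}, columns (i,k) ∈ {(0,0), (0,2)} is det [[12, -22], [18, 12]] = 540 ≠ 0, so this unfolding has rank ≥ 2; CP rank is at least every unfolding rank, so rank(T) ≥ 2. (Unfolding ranks only ever bound the CP rank from below — rank(T) can be strictly larger than all of them — so the matching upper bound has to come from an explicit 2-term decomposition.)
Upper bound — finding two terms. Write S_k = T[:,:,k] for the frontal slices: S₀ = [[12, 18], [-21, 9]], S₁ = [[-12, -18], [21, -9]], S₂ = [[-22, 12], [16, 6]].
If T = a₁ ⊗ b₁ ⊗ c₁ + a₂ ⊗ b₂ ⊗ c₂ then each S_k = c₁[k]·a₁b₁ᵀ + c₂[k]·a₂b₂ᵀ. S₀ and S₂ are linearly independent, so a₁b₁ᵀ and a₂b₂ᵀ must span the same plane of matrices: they are the rank-1 matrices of the form x·S₀ + y·S₂.
det(x·S₀ + y·S₂) is 486·x² − 162·xy − 324·y² = 162·(3·x + 2·y)(x − y), vanishing at (x:y) = (2:-3) and (1:1).
M₁ = 2·S₀ − 3·S₂ = [[90, 0], [-90, 0]] = 90·(1, -1)(1, 0)ᵀ and M₂ = S₀ + S₂ = [[-10, 30], [-5, 15]] = (-5)·(2, 1)(1, -3)ᵀ, so take a₁ = (1, -1), b₁ = (1, 0), a₂ = (2, 1), b₂ = (1, -3).
Each slice is an integer combination of E₁ = a₁b₁ᵀ and E₂ = a₂b₂ᵀ: S₀ = 18·E₁ − 3·E₂, S₁ = −18·E₁ + 3·E₂, S₂ = −18·E₁ − 2·E₂; reading off coefficients, c₁ = (18, -18, -18) and c₂ = (-3, 3, -2).
Hence T = (1, -1) ⊗ (1, 0) ⊗ (18, -18, -18) + (2, 1) ⊗ (1, -3) ⊗ (-3, 3, -2), so rank(T) ≤ 2.
These bounds meet, so rank(T) = 2.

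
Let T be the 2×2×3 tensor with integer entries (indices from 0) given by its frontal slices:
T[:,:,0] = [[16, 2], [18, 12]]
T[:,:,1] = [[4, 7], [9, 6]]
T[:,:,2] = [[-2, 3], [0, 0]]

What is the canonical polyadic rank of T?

Lower bound: in the mode-1 unfolding of T (rows indexed by i, columns by (j,k)) the 2×2 minor on rows i ∈ {0, 1}, columns (j,k) ∈ {(0,0), (0,1)} is det [[16, 4], [18, 9]] = 72 ≠ 0, so that unfolding has rank ≥ 2 and hence rank(T) ≥ 2 (CP rank is at least every unfolding rank, though it can be larger).
Upper bound: with S_k = T[:,:,k], the two rank-1 terms a₁b₁ᵀ, a₂b₂ᵀ are the rank-1 members of the pencil x·S₀ + y·S₁.
det(x·S₀ + y·S₁) is 156·x² − 39·y² = 39·(2·x − y)(2·x + y), vanishing at (x:y) = (1:2) and (1:-2).
M₁ = S₀ + 2·S₁ = [[24, 16], [36, 24]] = 4·(2, 3)(3, 2)ᵀ and M₂ = S₀ − 2·S₁ = [[8, -12], [0, 0]] = 4·(1, 0)(2, -3)ᵀ, so take a₁ = (2, 3), b₁ = (3, 2), a₂ = (1, 0), b₂ = (2, -3).
Each slice is an integer combination of E₁ = a₁b₁ᵀ and E₂ = a₂b₂ᵀ: S₀ = 2·E₁ + 2·E₂, S₁ = E₁ − E₂, S₂ = −E₂; reading off coefficients, c₁ = (2, 1, 0) and c₂ = (2, -1, -1).
Hence T = (2, 3) ⊗ (3, 2) ⊗ (2, 1, 0) + (1, 0) ⊗ (2, -3) ⊗ (2, -1, -1), so rank(T) ≤ 2.
These bounds meet, so rank(T) = 2.

2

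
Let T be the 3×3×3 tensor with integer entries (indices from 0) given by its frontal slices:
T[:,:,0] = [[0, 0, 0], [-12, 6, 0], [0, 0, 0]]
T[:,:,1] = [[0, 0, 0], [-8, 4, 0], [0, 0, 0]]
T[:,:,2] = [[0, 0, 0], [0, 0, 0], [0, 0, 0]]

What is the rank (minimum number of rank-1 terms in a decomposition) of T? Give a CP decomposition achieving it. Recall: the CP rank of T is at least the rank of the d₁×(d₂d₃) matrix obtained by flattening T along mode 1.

Lower bound: T ≠ 0 (e.g. T[1,0,0] = -12), so rank(T) ≥ 1.
Upper bound: if T = a ⊗ b ⊗ c then every fibre of T is a multiple of the corresponding factor, so read the factors off the fibres through the nonzero entry T[1,0,0] = -12.
The mode-1 fibre T[:,0,0] = [0, -12, 0] gives a = [0, 1, 0] (primitive direction); the mode-2 fibre T[1,:,0] = [-12, 6, 0] gives b = [2, -1, 0]; then c[k] = T[1,0,k] / (a[1]·b[0]) = [-12, -8, 0] / 2 = [-6, -4, 0].
Expanding [0, 1, 0] ⊗ [2, -1, 0] ⊗ [-6, -4, 0] reproduces all 27 entries of T, so T = [0, 1, 0] ⊗ [2, -1, 0] ⊗ [-6, -4, 0] and rank(T) ≤ 1.
These bounds meet, so rank(T) = 1.
Check entry T[0,1,0] = 0: (0)·(-1)·(-6) = 0.

rank(T) = 1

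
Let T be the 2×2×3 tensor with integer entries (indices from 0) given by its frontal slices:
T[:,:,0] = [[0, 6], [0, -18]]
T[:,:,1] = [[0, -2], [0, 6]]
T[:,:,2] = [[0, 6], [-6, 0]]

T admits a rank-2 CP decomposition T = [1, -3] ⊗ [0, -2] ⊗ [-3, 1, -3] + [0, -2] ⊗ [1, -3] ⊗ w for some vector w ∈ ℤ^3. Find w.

Subtract the known terms from T to get the rank-1 residual R = [0, -2] ⊗ [1, -3] ⊗ w, so R[i,j,k] = a[i]·b[j]·w[k]. Pick indices with nonzero a[1]·b[0] = (-2)·(1) = -2. Only the fibre through (1,0,·) is needed: R[1,0,:] = T[1,0,:] − Σₗ aₗ[1]bₗ[0]cₗ = [0, 0, -6] − (-3)·(0)·[-3, 1, -3] = [0, 0, -6]. Then w[k] = R[1,0,k] / -2 for each k, giving w = [0, 0, -6] / -2 = [0, 0, 3].

w = [0, 0, 3]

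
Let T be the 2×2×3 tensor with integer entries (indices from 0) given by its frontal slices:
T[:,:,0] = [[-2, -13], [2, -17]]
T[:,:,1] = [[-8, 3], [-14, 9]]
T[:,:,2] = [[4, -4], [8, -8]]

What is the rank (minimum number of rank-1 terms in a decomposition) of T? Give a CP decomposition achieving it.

Lower bound: the mode-3 unfolding of T (rows indexed by k, columns by (i,j) = (0,0), (0,1), (1,0), (1,1)) is [[-2, -13, 2, -17], [-8, 3, -14, 9], [4, -4, 8, -8]].
There the 2×2 minor on rows k ∈ {0, 1}, columns (i,j) ∈ {(0,0), (0,1)} is det [[-2, -13], [-8, 3]] = -110 ≠ 0, so this unfolding has rank ≥ 2; CP rank is at least every unfolding rank, so rank(T) ≥ 2. (This is only a lower bound: in general the CP rank may exceed every unfolding rank, so we still need to exhibit 2 rank-1 terms summing to T.)
Upper bound — finding two terms. Write S_k = T[:,:,k] for the frontal slices: S₀ = [[-2, -13], [2, -17]], S₁ = [[-8, 3], [-14, 9]], S₂ = [[4, -4], [8, -8]].
If T = a₁ ⊗ b₁ ⊗ c₁ + a₂ ⊗ b₂ ⊗ c₂ then each S_k = c₁[k]·a₁b₁ᵀ + c₂[k]·a₂b₂ᵀ. S₀ and S₁ are linearly independent, so a₁b₁ᵀ and a₂b₂ᵀ must span the same plane of matrices: they are the rank-1 matrices of the form x·S₀ + y·S₁.
det(x·S₀ + y·S₁) is 60·x² − 70·xy − 30·y² = 10·(2·x − 3·y)(3·x + y), vanishing at (x:y) = (3:2) and (1:-3).
M₁ = 3·S₀ + 2·S₁ = [[-22, -33], [-22, -33]] = (-11)·(1, 1)(2, 3)ᵀ and M₂ = S₀ − 3·S₁ = [[22, -22], [44, -44]] = 22·(1, 2)(1, -1)ᵀ, so take a₁ = (1, 1), b₁ = (2, 3), a₂ = (1, 2), b₂ = (1, -1).
Each slice is an integer combination of E₁ = a₁b₁ᵀ and E₂ = a₂b₂ᵀ: S₀ = −3·E₁ + 4·E₂, S₁ = −E₁ − 6·E₂, S₂ = 4·E₂; reading off coefficients, c₁ = (-3, -1, 0) and c₂ = (4, -6, 4).
Hence T = (1, 1) ⊗ (2, 3) ⊗ (-3, -1, 0) + (1, 2) ⊗ (1, -1) ⊗ (4, -6, 4), so rank(T) ≤ 2.
These bounds meet, so rank(T) = 2.

rank(T) = 2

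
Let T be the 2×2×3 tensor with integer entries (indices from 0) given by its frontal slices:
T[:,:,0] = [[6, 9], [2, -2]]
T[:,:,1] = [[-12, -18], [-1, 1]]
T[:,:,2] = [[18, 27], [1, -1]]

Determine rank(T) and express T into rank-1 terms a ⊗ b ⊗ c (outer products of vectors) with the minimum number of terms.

Lower bound: in the mode-1 unfolding of T (rows indexed by i, columns by (j,k)) the 2×2 minor on rows i ∈ {0, 1}, columns (j,k) ∈ {(0,0), (0,1)} is det [[6, -12], [2, -1]] = 18 ≠ 0, so that unfolding has rank ≥ 2 and hence rank(T) ≥ 2 (CP rank is at least every unfolding rank, though it can be larger).
Upper bound: with S_k = T[:,:,k], the two rank-1 terms a₁b₁ᵀ, a₂b₂ᵀ are the rank-1 members of the pencil x·S₀ + y·S₁.
det(x·S₀ + y·S₁) is −30·x² + 75·xy − 30·y² = (-15)·(x − 2·y)(2·x − y), vanishing at (x:y) = (2:1) and (1:2).
M₁ = 2·S₀ + S₁ = [[0, 0], [3, -3]] = 3·[0, 1][1, -1]ᵀ and M₂ = S₀ + 2·S₁ = [[-18, -27], [0, 0]] = (-9)·[1, 0][2, 3]ᵀ, so take a₁ = [0, 1], b₁ = [1, -1], a₂ = [1, 0], b₂ = [2, 3].
Each slice is an integer combination of E₁ = a₁b₁ᵀ and E₂ = a₂b₂ᵀ: S₀ = 2·E₁ + 3·E₂, S₁ = −E₁ − 6·E₂, S₂ = E₁ + 9·E₂; reading off coefficients, c₁ = [2, -1, 1] and c₂ = [3, -6, 9].
Hence T = [0, 1] ⊗ [1, -1] ⊗ [2, -1, 1] + [1, 0] ⊗ [2, 3] ⊗ [3, -6, 9], so rank(T) ≤ 2.
These bounds meet, so rank(T) = 2.

rank(T) = 2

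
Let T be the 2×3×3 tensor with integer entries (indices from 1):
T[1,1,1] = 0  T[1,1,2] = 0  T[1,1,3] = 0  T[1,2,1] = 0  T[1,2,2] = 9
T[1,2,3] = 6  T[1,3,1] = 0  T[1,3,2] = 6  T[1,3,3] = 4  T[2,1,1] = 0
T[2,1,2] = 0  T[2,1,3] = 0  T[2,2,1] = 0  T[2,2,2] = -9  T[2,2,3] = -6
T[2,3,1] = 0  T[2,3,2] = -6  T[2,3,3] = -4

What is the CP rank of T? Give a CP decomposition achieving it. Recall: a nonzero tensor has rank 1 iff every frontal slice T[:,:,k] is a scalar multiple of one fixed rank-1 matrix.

rank(T) = 1

Lower bound: T ≠ 0 (e.g. T[1,2,2] = 9), so rank(T) ≥ 1.
Upper bound: if T = a ⊗ b ⊗ c then every fibre of T is a multiple of the corresponding factor, so read the factors off the fibres through the nonzero entry T[1,2,2] = 9.
The mode-1 fibre T[:,2,2] = [9, -9] gives a = (1, -1) (primitive direction); the mode-2 fibre T[1,:,2] = [0, 9, 6] gives b = (0, 3, 2); then c[k] = T[1,2,k] / (a[1]·b[2]) = [0, 9, 6] / 3 = (0, 3, 2).
Expanding (1, -1) ⊗ (0, 3, 2) ⊗ (0, 3, 2) reproduces all 18 entries of T, so T = (1, -1) ⊗ (0, 3, 2) ⊗ (0, 3, 2) and rank(T) ≤ 1.
These bounds meet, so rank(T) = 1.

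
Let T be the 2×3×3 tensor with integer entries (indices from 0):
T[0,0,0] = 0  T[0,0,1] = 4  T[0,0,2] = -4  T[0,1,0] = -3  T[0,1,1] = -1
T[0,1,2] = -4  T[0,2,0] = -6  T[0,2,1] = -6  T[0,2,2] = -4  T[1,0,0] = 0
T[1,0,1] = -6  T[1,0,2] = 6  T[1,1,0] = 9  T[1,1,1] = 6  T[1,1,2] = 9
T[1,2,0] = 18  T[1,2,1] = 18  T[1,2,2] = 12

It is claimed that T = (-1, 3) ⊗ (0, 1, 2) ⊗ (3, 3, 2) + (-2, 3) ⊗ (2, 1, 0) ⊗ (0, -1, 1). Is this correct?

Yes

Reconstruct entrywise from the claimed factors. For example, T[0,1,2] = -4 and Σₗ aₗ[0]bₗ[1]cₗ[2] = (-1)·(1)·(2) + (-2)·(1)·(1) = -4; checking all 18 entries, every one matches. The claim holds.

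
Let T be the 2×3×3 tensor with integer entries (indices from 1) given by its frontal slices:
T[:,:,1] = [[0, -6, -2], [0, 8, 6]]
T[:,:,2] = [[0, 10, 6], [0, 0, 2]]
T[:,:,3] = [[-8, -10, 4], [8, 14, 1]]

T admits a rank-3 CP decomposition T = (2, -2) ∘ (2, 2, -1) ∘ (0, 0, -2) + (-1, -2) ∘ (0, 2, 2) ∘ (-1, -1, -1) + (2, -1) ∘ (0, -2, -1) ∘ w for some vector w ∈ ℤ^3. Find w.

Subtract the known terms from T to get the rank-1 residual R = (2, -1) ∘ (0, -2, -1) ∘ w, so R[i,j,k] = a[i]·b[j]·w[k]. Pick indices with nonzero a[1]·b[2] = (2)·(-2) = -4. Only the fibre through (1,2,·) is needed: R[1,2,:] = T[1,2,:] − Σₗ aₗ[1]bₗ[2]cₗ = [-6, 10, -10] − (2)·(2)·(0, 0, -2) − (-1)·(2)·(-1, -1, -1) = [-8, 8, -4]. Then w[k] = R[1,2,k] / -4 for each k, giving w = [-8, 8, -4] / -4 = (2, -2, 1).

w = (2, -2, 1)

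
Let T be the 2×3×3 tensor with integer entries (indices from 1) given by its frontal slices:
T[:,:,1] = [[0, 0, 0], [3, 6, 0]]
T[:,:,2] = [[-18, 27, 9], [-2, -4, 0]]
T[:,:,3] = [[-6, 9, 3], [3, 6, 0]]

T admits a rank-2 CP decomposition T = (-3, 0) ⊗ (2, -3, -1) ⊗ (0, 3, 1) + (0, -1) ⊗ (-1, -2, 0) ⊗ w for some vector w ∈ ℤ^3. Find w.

Subtract the known terms from T to get the rank-1 residual R = (0, -1) ⊗ (-1, -2, 0) ⊗ w, so R[i,j,k] = a[i]·b[j]·w[k]. Pick indices with nonzero a[2]·b[1] = (-1)·(-1) = 1. Only the fibre through (2,1,·) is needed: R[2,1,:] = T[2,1,:] − Σₗ aₗ[2]bₗ[1]cₗ = [3, -2, 3] − (0)·(2)·(0, 3, 1) = [3, -2, 3]. Then w[k] = R[2,1,k] / 1 for each k, giving w = [3, -2, 3] / 1 = (3, -2, 3).

w = (3, -2, 3)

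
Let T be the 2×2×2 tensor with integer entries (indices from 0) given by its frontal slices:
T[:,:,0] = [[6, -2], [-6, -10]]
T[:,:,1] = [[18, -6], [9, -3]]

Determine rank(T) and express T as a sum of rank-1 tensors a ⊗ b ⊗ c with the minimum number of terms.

Lower bound: the mode-3 unfolding of T (rows indexed by k, columns by (i,j) = (0,0), (0,1), (1,0), (1,1)) is [[6, -2, -6, -10], [18, -6, 9, -3]].
There the 2×2 minor on rows k ∈ {0, 1}, columns (i,j) ∈ {(0,0), (1,0)} is det [[6, -6], [18, 9]] = 162 ≠ 0, so this unfolding has rank ≥ 2; CP rank is at least every unfolding rank, so rank(T) ≥ 2. (This is only a lower bound: in general the CP rank may exceed every unfolding rank, so we still need to exhibit 2 rank-1 terms summing to T.)
Upper bound — finding two terms. Write S_k = T[:,:,k] for the frontal slices: S₀ = [[6, -2], [-6, -10]], S₁ = [[18, -6], [9, -3]].
If T = a₁ ⊗ b₁ ⊗ c₁ + a₂ ⊗ b₂ ⊗ c₂ then each S_k = c₁[k]·a₁b₁ᵀ + c₂[k]·a₂b₂ᵀ. S₀ and S₁ are linearly independent, so a₁b₁ᵀ and a₂b₂ᵀ must span the same plane of matrices: they are the rank-1 matrices of the form x·S₀ + y·S₁.
det(x·S₀ + y·S₁) is −72·x² − 216·xy = (-72)·(x + 3·y)(x), vanishing at (x:y) = (3:-1) and (0:1).
M₁ = 3·S₀ − S₁ = [[0, 0], [-27, -27]] = (-27)·(0, 1)(1, 1)ᵀ and M₂ = S₁ = [[18, -6], [9, -3]] = 3·(2, 1)(3, -1)ᵀ, so take a₁ = (0, 1), b₁ = (1, 1), a₂ = (2, 1), b₂ = (3, -1).
Each slice is an integer combination of E₁ = a₁b₁ᵀ and E₂ = a₂b₂ᵀ: S₀ = −9·E₁ + E₂, S₁ = 3·E₂; reading off coefficients, c₁ = (-9, 0) and c₂ = (1, 3).
Hence T = (0, 1) ⊗ (1, 1) ⊗ (-9, 0) + (2, 1) ⊗ (3, -1) ⊗ (1, 3), so rank(T) ≤ 2.
These bounds meet, so rank(T) = 2.

rank(T) = 2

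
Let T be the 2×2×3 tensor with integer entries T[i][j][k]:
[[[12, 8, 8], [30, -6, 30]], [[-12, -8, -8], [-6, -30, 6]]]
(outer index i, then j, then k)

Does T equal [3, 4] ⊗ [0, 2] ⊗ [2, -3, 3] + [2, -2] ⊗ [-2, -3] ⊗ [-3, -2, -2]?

Reconstruct entry (1,1,0) from the claimed factors: Σₗ aₗ[1]bₗ[1]cₗ[0] = (4)·(2)·(2) + (-2)·(-3)·(-3) = -2, but T[1,1,0] = -6. The claim is false.

No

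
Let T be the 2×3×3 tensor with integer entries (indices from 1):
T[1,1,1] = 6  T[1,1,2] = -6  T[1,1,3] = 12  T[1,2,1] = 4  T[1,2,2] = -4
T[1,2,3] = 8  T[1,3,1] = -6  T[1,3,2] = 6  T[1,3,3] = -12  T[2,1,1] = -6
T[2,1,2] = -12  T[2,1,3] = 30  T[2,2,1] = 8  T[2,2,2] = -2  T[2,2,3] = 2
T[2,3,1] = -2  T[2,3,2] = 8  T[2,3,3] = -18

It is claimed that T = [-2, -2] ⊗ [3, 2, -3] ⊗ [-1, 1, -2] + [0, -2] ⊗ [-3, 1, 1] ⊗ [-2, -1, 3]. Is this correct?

Reconstruct entrywise from the claimed factors. For example, T[2,1,3] = 30 and Σₗ aₗ[2]bₗ[1]cₗ[3] = (-2)·(3)·(-2) + (-2)·(-3)·(3) = 30; checking all 18 entries, every one matches. The claim holds.

Yes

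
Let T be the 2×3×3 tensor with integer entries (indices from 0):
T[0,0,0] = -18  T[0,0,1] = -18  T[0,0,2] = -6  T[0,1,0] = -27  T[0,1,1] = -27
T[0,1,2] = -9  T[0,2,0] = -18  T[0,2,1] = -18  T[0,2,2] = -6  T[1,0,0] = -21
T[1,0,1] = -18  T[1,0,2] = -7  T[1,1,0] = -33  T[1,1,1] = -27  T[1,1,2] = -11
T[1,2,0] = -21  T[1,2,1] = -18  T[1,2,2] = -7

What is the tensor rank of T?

2

Lower bound: the mode-2 unfolding of T (rows indexed by j, columns by (i,k) = (0,0), (0,1), (0,2), (1,0), (1,1), (1,2)) is [[-18, -18, -6, -21, -18, -7], [-27, -27, -9, -33, -27, -11], [-18, -18, -6, -21, -18, -7]].
There the 2×2 minor on rows j ∈ {0, 1}, columns (i,k) ∈ {(0,0), (1,0)} is det [[-18, -21], [-27, -33]] = 27 ≠ 0, so this unfolding has rank ≥ 2; CP rank is at least every unfolding rank, so rank(T) ≥ 2. (This is only a lower bound: in general the CP rank may exceed every unfolding rank, so we still need to exhibit 2 rank-1 terms summing to T.)
Upper bound — finding two terms. Write S_k = T[:,:,k] for the frontal slices: S₀ = [[-18, -27, -18], [-21, -33, -21]], S₁ = [[-18, -27, -18], [-18, -27, -18]], S₂ = [[-6, -9, -6], [-7, -11, -7]].
If T = a₁ (x) b₁ (x) c₁ + a₂ (x) b₂ (x) c₂ then each S_k = c₁[k]·a₁b₁ᵀ + c₂[k]·a₂b₂ᵀ. S₀ and S₁ are linearly independent, so a₁b₁ᵀ and a₂b₂ᵀ must span the same plane of matrices: they are the rank-1 matrices of the form x·S₀ + y·S₁.
The 2×2 minor of x·S₀ + y·S₁ on rows {0,1}, columns {0,1} is 27·x² + 27·xy = 27·(x + y)(x), vanishing at (x:y) = (1:-1) and (0:1).
M₁ = S₀ − S₁ = [[0, 0, 0], [-3, -6, -3]] = (-3)·(0, 1)(1, 2, 1)ᵀ and M₂ = S₁ = [[-18, -27, -18], [-18, -27, -18]] = (-9)·(1, 1)(2, 3, 2)ᵀ, so take a₁ = (0, 1), b₁ = (1, 2, 1), a₂ = (1, 1), b₂ = (2, 3, 2).
Each slice is an integer combination of E₁ = a₁b₁ᵀ and E₂ = a₂b₂ᵀ: S₀ = −3·E₁ − 9·E₂, S₁ = −9·E₂, S₂ = −E₁ − 3·E₂; reading off coefficients, c₁ = (-3, 0, -1) and c₂ = (-9, -9, -3).
Hence T = (0, 1) (x) (1, 2, 1) (x) (-3, 0, -1) + (1, 1) (x) (2, 3, 2) (x) (-9, -9, -3), so rank(T) ≤ 2.
These bounds meet, so rank(T) = 2.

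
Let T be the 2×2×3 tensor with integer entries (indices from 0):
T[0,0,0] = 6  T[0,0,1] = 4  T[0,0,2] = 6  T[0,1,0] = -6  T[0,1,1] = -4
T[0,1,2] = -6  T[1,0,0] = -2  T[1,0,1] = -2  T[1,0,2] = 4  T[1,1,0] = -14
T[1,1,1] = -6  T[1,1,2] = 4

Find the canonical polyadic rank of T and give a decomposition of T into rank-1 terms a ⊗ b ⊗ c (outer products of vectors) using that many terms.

rank(T) = 3

Lower bound: in the mode-3 unfolding of T (rows indexed by k, columns by (i,j)) the 3×3 minor on rows k ∈ {0, 1, 2}, columns (i,j) ∈ {(0,0), (1,0), (1,1)} is det [[6, -2, -14], [4, -2, -6], [6, 4, 4]] = -192 ≠ 0, so that unfolding has rank ≥ 3 and hence rank(T) ≥ 3 (CP rank is at least every unfolding rank, though it can be larger).
Upper bound: T is a sum of 3 rank-1 terms, T = [0, 1] ⊗ [1, 1] ⊗ [-8, -4, 4] + [1, -1] ⊗ [1, -1] ⊗ [2, 2, 4] + [1, 2] ⊗ [1, -1] ⊗ [4, 2, 2] (written with every a and b primitive with positive leading entry and the scale carried by c; CP decompositions are not unique, and this one is verified by expanding entrywise), so rank(T) ≤ 3.
These bounds meet, so rank(T) = 3.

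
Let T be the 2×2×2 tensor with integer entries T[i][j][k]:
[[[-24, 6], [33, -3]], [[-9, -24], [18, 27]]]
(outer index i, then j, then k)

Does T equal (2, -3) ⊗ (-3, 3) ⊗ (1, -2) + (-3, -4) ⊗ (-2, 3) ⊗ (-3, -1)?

No

Reconstruct entry (1,0,0) from the claimed factors: Σₗ aₗ[1]bₗ[0]cₗ[0] = (-3)·(-3)·(1) + (-4)·(-2)·(-3) = -15, but T[1,0,0] = -9. The claim is false.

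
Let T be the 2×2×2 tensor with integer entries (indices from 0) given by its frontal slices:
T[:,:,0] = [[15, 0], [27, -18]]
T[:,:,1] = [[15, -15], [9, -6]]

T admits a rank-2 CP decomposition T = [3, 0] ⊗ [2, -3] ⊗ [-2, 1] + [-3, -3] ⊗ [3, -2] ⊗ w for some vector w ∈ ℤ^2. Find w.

Subtract the known terms from T to get the rank-1 residual R = [-3, -3] ⊗ [3, -2] ⊗ w, so R[i,j,k] = a[i]·b[j]·w[k]. Pick indices with nonzero a[0]·b[0] = (-3)·(3) = -9. Only the fibre through (0,0,·) is needed: R[0,0,:] = T[0,0,:] − Σₗ aₗ[0]bₗ[0]cₗ = [15, 15] − (3)·(2)·[-2, 1] = [27, 9]. Then w[k] = R[0,0,k] / -9 for each k, giving w = [27, 9] / -9 = [-3, -1].

w = [-3, -1]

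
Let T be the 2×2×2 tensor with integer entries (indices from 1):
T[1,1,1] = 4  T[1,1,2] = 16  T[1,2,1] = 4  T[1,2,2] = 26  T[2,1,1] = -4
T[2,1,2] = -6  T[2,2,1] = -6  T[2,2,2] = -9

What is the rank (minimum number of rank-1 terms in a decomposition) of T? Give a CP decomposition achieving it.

Lower bound: the mode-1 unfolding of T (rows indexed by i, columns by (j,k) = (1,1), (1,2), (2,1), (2,2)) is [[4, 16, 4, 26], [-4, -6, -6, -9]].
There the 2×2 minor on rows i ∈ {1, 2}, columns (j,k) ∈ {(1,1), (1,2)} is det [[4, 16], [-4, -6]] = 40 ≠ 0, so this unfolding has rank ≥ 2; CP rank is at least every unfolding rank, so rank(T) ≥ 2. (Flattening ranks never certify an upper bound on CP rank; for that we must actually write T with 2 rank-1 terms.)
Upper bound — finding two terms. Write S_k = T[:,:,k] for the frontal slices: S₁ = [[4, 4], [-4, -6]], S₂ = [[16, 26], [-6, -9]].
If T = a₁ ⊗ b₁ ⊗ c₁ + a₂ ⊗ b₂ ⊗ c₂ then each S_k = c₁[k]·a₁b₁ᵀ + c₂[k]·a₂b₂ᵀ. S₁ and S₂ are linearly independent, so a₁b₁ᵀ and a₂b₂ᵀ must span the same plane of matrices: they are the rank-1 matrices of the form x·S₁ + y·S₂.
det(x·S₁ + y·S₂) is −8·x² − 4·xy + 12·y² = (-4)·(2·x + 3·y)(x − y), vanishing at (x:y) = (3:-2) and (1:1).
M₁ = 3·S₁ − 2·S₂ = [[-20, -40], [0, 0]] = (-20)·[1, 0][1, 2]ᵀ and M₂ = S₁ + S₂ = [[20, 30], [-10, -15]] = 5·[2, -1][2, 3]ᵀ, so take a₁ = [1, 0], b₁ = [1, 2], a₂ = [2, -1], b₂ = [2, 3].
Each slice is an integer combination of E₁ = a₁b₁ᵀ and E₂ = a₂b₂ᵀ: S₁ = −4·E₁ + 2·E₂, S₂ = 4·E₁ + 3·E₂; reading off coefficients, c₁ = [-4, 4] and c₂ = [2, 3].
Hence T = [1, 0] ⊗ [1, 2] ⊗ [-4, 4] + [2, -1] ⊗ [2, 3] ⊗ [2, 3], so rank(T) ≤ 2.
These bounds meet, so rank(T) = 2.

rank(T) = 2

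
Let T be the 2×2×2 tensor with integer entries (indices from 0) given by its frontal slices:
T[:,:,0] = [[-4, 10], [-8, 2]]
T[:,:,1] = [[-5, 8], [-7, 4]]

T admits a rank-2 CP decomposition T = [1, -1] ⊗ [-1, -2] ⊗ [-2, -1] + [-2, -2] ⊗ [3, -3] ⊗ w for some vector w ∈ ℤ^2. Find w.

w = [1, 1]

Subtract the known terms from T to get the rank-1 residual R = [-2, -2] ⊗ [3, -3] ⊗ w, so R[i,j,k] = a[i]·b[j]·w[k]. Pick indices with nonzero a[0]·b[0] = (-2)·(3) = -6. Only the fibre through (0,0,·) is needed: R[0,0,:] = T[0,0,:] − Σₗ aₗ[0]bₗ[0]cₗ = [-4, -5] − (1)·(-1)·[-2, -1] = [-6, -6]. Then w[k] = R[0,0,k] / -6 for each k, giving w = [-6, -6] / -6 = [1, 1].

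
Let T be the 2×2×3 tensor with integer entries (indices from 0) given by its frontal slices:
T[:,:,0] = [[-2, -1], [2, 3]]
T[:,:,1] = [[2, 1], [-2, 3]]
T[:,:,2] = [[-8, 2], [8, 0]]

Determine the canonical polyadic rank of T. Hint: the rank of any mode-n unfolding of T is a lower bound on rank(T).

Lower bound: the mode-3 unfolding of T (rows indexed by k, columns by (i,j) = (0,0), (0,1), (1,0), (1,1)) is [[-2, -1, 2, 3], [2, 1, -2, 3], [-8, 2, 8, 0]].
There the 3×3 minor on rows k ∈ {0, 1, 2}, columns (i,j) ∈ {(0,0), (0,1), (1,1)} is det [[-2, -1, 3], [2, 1, 3], [-8, 2, 0]] = 72 ≠ 0, so this unfolding has rank ≥ 3; CP rank is at least every unfolding rank, so rank(T) ≥ 3. (Flattening ranks never certify an upper bound on CP rank; for that we must actually write T with 3 rank-1 terms.)
Upper bound: T is a sum of 3 rank-1 terms, T = [1, -1] (x) [2, -1] (x) [1, 2, -2] + [1, -1] (x) [2, 1] (x) [-2, -1, -2] + [1, 0] (x) [0, 1] (x) [2, 4, 2] (one valid choice — decompositions are not unique — normalised so each a, b is primitive with positive first nonzero entry; check it by expanding all entries), so rank(T) ≤ 3.
These bounds meet, so rank(T) = 3.

3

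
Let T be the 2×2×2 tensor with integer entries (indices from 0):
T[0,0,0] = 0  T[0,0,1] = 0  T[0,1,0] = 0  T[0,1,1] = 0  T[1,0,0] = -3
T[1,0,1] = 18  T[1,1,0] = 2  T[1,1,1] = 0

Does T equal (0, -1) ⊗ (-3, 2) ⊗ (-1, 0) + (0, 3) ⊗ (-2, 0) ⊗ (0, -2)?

No

Reconstruct entry (1,0,1) from the claimed factors: Σₗ aₗ[1]bₗ[0]cₗ[1] = (-1)·(-3)·(0) + (3)·(-2)·(-2) = 12, but T[1,0,1] = 18. The claim is false.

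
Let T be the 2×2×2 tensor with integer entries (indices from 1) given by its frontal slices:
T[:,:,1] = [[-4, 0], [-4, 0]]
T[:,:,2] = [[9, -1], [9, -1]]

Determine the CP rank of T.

2

Lower bound: the mode-3 unfolding of T (rows indexed by k, columns by (i,j) = (1,1), (1,2), (2,1), (2,2)) is [[-4, 0, -4, 0], [9, -1, 9, -1]].
There the 2×2 minor on rows k ∈ {1, 2}, columns (i,j) ∈ {(1,1), (1,2)} is det [[-4, 0], [9, -1]] = 4 ≠ 0, so this unfolding has rank ≥ 2; CP rank is at least every unfolding rank, so rank(T) ≥ 2. (Unfolding ranks only ever bound the CP rank from below — rank(T) can be strictly larger than all of them — so the matching upper bound has to come from an explicit 2-term decomposition.)
Upper bound — finding two terms. Every mode-1 slice of T is a multiple of one matrix: T[i,:,:] = a[i]·M with a = [1, 1] and M = [[-4, 9], [0, -1]] (rows indexed by j, columns by k). So it suffices to write M as a sum of two rank-1 matrices.
Splitting M by its rows (j = 1, 2), M = [1, 0][-4, 9]ᵀ + [0, 1][0, -1]ᵀ.
Hence T = [1, 1] ⊗ [1, 0] ⊗ [-4, 9] + [1, 1] ⊗ [0, 1] ⊗ [0, -1], so rank(T) ≤ 2.
These bounds meet, so rank(T) = 2.
Check entry T[2,2,1] = 0: (1)·(0)·(-4) + (1)·(1)·(0) = 0.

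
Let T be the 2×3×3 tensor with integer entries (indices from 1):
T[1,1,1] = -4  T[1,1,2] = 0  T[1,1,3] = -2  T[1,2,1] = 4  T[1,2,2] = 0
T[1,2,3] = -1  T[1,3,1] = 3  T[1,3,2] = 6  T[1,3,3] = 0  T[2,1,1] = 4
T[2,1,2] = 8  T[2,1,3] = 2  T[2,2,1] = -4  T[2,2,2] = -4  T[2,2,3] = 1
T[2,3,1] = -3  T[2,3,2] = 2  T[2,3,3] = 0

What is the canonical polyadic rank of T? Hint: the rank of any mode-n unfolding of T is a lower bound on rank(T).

3

Lower bound: the mode-2 unfolding of T (rows indexed by j, columns by (i,k) = (1,1), (1,2), (1,3), (2,1), (2,2), (2,3)) is [[-4, 0, -2, 4, 8, 2], [4, 0, -1, -4, -4, 1], [3, 6, 0, -3, 2, 0]].
There the 3×3 minor on rows j ∈ {1, 2, 3}, columns (i,k) ∈ {(1,1), (1,2), (1,3)} is det [[-4, 0, -2], [4, 0, -1], [3, 6, 0]] = -72 ≠ 0, so this unfolding has rank ≥ 3; CP rank is at least every unfolding rank, so rank(T) ≥ 3. (Flattening ranks never certify an upper bound on CP rank; for that we must actually write T with 3 rank-1 terms.)
Upper bound: T is a sum of 3 rank-1 terms, T = [1, -1] ⊗ [0, 2, 1] ⊗ [1, 0, -1] + [1, -1] ⊗ [2, -1, -1] ⊗ [-2, -2, -1] + [1, 1] ⊗ [2, -1, 2] ⊗ [0, 2, 0] (one valid choice — decompositions are not unique — normalised so each a, b is primitive with positive first nonzero entry; check it by expanding all entries), so rank(T) ≤ 3.
These bounds meet, so rank(T) = 3.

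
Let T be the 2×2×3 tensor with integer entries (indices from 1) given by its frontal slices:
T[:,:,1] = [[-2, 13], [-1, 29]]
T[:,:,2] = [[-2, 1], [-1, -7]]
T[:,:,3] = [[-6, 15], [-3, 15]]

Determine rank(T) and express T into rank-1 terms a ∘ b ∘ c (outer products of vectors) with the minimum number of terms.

rank(T) = 2

Lower bound: the mode-2 unfolding of T (rows indexed by j, columns by (i,k) = (1,1), (1,2), (1,3), (2,1), (2,2), (2,3)) is [[-2, -2, -6, -1, -1, -3], [13, 1, 15, 29, -7, 15]].
There the 2×2 minor on rows j ∈ {1, 2}, columns (i,k) ∈ {(1,1), (1,2)} is det [[-2, -2], [13, 1]] = 24 ≠ 0, so this unfolding has rank ≥ 2; CP rank is at least every unfolding rank, so rank(T) ≥ 2. (Flattening ranks never certify an upper bound on CP rank; for that we must actually write T with 2 rank-1 terms.)
Upper bound — finding two terms. Write S_k = T[:,:,k] for the frontal slices: S₁ = [[-2, 13], [-1, 29]], S₂ = [[-2, 1], [-1, -7]], S₃ = [[-6, 15], [-3, 15]].
If T = a₁ ∘ b₁ ∘ c₁ + a₂ ∘ b₂ ∘ c₂ then each S_k = c₁[k]·a₁b₁ᵀ + c₂[k]·a₂b₂ᵀ. S₁ and S₂ are linearly independent, so a₁b₁ᵀ and a₂b₂ᵀ must span the same plane of matrices: they are the rank-1 matrices of the form x·S₁ + y·S₂.
det(x·S₁ + y·S₂) is −45·x² − 30·xy + 15·y² = (-15)·(3·x − y)(x + y), vanishing at (x:y) = (1:3) and (1:-1).
M₁ = S₁ + 3·S₂ = [[-8, 16], [-4, 8]] = (-4)·[2, 1][1, -2]ᵀ and M₂ = S₁ − S₂ = [[0, 12], [0, 36]] = 12·[1, 3][0, 1]ᵀ, so take a₁ = [2, 1], b₁ = [1, -2], a₂ = [1, 3], b₂ = [0, 1].
Each slice is an integer combination of E₁ = a₁b₁ᵀ and E₂ = a₂b₂ᵀ: S₁ = −E₁ + 9·E₂, S₂ = −E₁ − 3·E₂, S₃ = −3·E₁ + 3·E₂; reading off coefficients, c₁ = [-1, -1, -3] and c₂ = [9, -3, 3].
Hence T = [2, 1] ∘ [1, -2] ∘ [-1, -1, -3] + [1, 3] ∘ [0, 1] ∘ [9, -3, 3], so rank(T) ≤ 2.
These bounds meet, so rank(T) = 2.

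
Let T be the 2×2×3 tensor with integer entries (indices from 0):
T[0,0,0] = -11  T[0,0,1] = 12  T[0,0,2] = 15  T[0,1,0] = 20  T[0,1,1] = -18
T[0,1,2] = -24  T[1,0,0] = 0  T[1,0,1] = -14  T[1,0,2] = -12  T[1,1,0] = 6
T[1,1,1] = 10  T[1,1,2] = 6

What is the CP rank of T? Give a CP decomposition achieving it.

rank(T) = 2

Lower bound: the mode-3 unfolding of T (rows indexed by k, columns by (i,j) = (0,0), (0,1), (1,0), (1,1)) is [[-11, 20, 0, 6], [12, -18, -14, 10], [15, -24, -12, 6]].
There the 2×2 minor on rows k ∈ {0, 1}, columns (i,j) ∈ {(0,0), (0,1)} is det [[-11, 20], [12, -18]] = -42 ≠ 0, so this unfolding has rank ≥ 2; CP rank is at least every unfolding rank, so rank(T) ≥ 2. (Flattening ranks never certify an upper bound on CP rank; for that we must actually write T with 2 rank-1 terms.)
Upper bound — finding two terms. Write S_k = T[:,:,k] for the frontal slices: S₀ = [[-11, 20], [0, 6]], S₁ = [[12, -18], [-14, 10]], S₂ = [[15, -24], [-12, 6]].
If T = a₁ ⊗ b₁ ⊗ c₁ + a₂ ⊗ b₂ ⊗ c₂ then each S_k = c₁[k]·a₁b₁ᵀ + c₂[k]·a₂b₂ᵀ. S₀ and S₁ are linearly independent, so a₁b₁ᵀ and a₂b₂ᵀ must span the same plane of matrices: they are the rank-1 matrices of the form x·S₀ + y·S₁.
det(x·S₀ + y·S₁) is −66·x² + 242·xy − 132·y² = (-22)·(x − 3·y)(3·x − 2·y), vanishing at (x:y) = (3:1) and (2:3).
M₁ = 3·S₀ + S₁ = [[-21, 42], [-14, 28]] = (-7)·[3, 2][1, -2]ᵀ and M₂ = 2·S₀ + 3·S₁ = [[14, -14], [-42, 42]] = 14·[1, -3][1, -1]ᵀ, so take a₁ = [3, 2], b₁ = [1, -2], a₂ = [1, -3], b₂ = [1, -1].
Each slice is an integer combination of E₁ = a₁b₁ᵀ and E₂ = a₂b₂ᵀ: S₀ = −3·E₁ − 2·E₂, S₁ = 2·E₁ + 6·E₂, S₂ = 3·E₁ + 6·E₂; reading off coefficients, c₁ = [-3, 2, 3] and c₂ = [-2, 6, 6].
Hence T = [3, 2] ⊗ [1, -2] ⊗ [-3, 2, 3] + [1, -3] ⊗ [1, -1] ⊗ [-2, 6, 6], so rank(T) ≤ 2.
These bounds meet, so rank(T) = 2.
Check entry T[1,1,2] = 6: (2)·(-2)·(3) + (-3)·(-1)·(6) = 6.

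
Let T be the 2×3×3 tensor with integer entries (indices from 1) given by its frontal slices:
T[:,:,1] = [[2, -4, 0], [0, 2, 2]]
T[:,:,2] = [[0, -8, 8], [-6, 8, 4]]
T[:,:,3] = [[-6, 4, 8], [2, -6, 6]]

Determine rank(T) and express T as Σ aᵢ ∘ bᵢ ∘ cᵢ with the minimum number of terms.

rank(T) = 3

Lower bound: in the mode-3 unfolding of T (rows indexed by k, columns by (i,j)) the 3×3 minor on rows k ∈ {1, 2, 3}, columns (i,j) ∈ {(1,1), (1,2), (2,1)} is det [[2, -4, 0], [0, -8, -6], [-6, 4, 2]] = -128 ≠ 0, so that unfolding has rank ≥ 3 and hence rank(T) ≥ 3 (CP rank is at least every unfolding rank, though it can be larger).
Upper bound: T is a sum of 3 rank-1 terms, T = (0, 1) ∘ (1, -1, 1) ∘ (2, 0, 2) + (1, -1) ∘ (1, -2, 0) ∘ (2, 4, -2) + (2, 1) ∘ (1, 0, -2) ∘ (0, -2, -2) (written with every a and b primitive with positive leading entry and the scale carried by c; CP decompositions are not unique, and this one is verified by expanding entrywise), so rank(T) ≤ 3.
These bounds meet, so rank(T) = 3.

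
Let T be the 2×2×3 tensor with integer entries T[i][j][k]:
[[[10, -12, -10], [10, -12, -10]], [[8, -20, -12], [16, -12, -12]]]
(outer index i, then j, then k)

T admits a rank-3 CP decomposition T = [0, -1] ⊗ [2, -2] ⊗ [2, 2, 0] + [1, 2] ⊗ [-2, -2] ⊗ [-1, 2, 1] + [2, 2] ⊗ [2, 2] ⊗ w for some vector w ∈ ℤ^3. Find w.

w = [2, -2, -2]

Subtract the known terms from T to get the rank-1 residual R = [2, 2] ⊗ [2, 2] ⊗ w, so R[i,j,k] = a[i]·b[j]·w[k]. Pick indices with nonzero a[0]·b[0] = (2)·(2) = 4. Only the fibre through (0,0,·) is needed: R[0,0,:] = T[0,0,:] − Σₗ aₗ[0]bₗ[0]cₗ = [10, -12, -10] − (0)·(2)·[2, 2, 0] − (1)·(-2)·[-1, 2, 1] = [8, -8, -8]. Then w[k] = R[0,0,k] / 4 for each k, giving w = [8, -8, -8] / 4 = [2, -2, -2].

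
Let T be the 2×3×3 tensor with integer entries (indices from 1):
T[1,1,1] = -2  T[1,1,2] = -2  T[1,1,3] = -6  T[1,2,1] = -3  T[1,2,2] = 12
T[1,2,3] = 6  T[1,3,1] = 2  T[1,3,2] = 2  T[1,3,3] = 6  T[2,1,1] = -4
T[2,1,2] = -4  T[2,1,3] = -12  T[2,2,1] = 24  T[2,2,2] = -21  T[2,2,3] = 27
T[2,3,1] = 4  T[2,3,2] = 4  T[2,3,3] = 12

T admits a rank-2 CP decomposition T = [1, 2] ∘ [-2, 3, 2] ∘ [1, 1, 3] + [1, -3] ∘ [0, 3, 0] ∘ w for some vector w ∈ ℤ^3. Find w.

w = [-2, 3, -1]

Subtract the known terms from T to get the rank-1 residual R = [1, -3] ∘ [0, 3, 0] ∘ w, so R[i,j,k] = a[i]·b[j]·w[k]. Pick indices with nonzero a[1]·b[2] = (1)·(3) = 3. Only the fibre through (1,2,·) is needed: R[1,2,:] = T[1,2,:] − Σₗ aₗ[1]bₗ[2]cₗ = [-3, 12, 6] − (1)·(3)·[1, 1, 3] = [-6, 9, -3]. Then w[k] = R[1,2,k] / 3 for each k, giving w = [-6, 9, -3] / 3 = [-2, 3, -1].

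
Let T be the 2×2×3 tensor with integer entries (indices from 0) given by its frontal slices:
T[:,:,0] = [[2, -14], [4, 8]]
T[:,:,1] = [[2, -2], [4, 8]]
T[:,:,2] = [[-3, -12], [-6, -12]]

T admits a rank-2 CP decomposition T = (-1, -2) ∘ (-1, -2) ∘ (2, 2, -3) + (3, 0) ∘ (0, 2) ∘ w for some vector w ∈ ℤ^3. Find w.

Subtract the known terms from T to get the rank-1 residual R = (3, 0) ∘ (0, 2) ∘ w, so R[i,j,k] = a[i]·b[j]·w[k]. Pick indices with nonzero a[0]·b[1] = (3)·(2) = 6. Only the fibre through (0,1,·) is needed: R[0,1,:] = T[0,1,:] − Σₗ aₗ[0]bₗ[1]cₗ = [-14, -2, -12] − (-1)·(-2)·(2, 2, -3) = [-18, -6, -6]. Then w[k] = R[0,1,k] / 6 for each k, giving w = [-18, -6, -6] / 6 = (-3, -1, -1).

w = (-3, -1, -1)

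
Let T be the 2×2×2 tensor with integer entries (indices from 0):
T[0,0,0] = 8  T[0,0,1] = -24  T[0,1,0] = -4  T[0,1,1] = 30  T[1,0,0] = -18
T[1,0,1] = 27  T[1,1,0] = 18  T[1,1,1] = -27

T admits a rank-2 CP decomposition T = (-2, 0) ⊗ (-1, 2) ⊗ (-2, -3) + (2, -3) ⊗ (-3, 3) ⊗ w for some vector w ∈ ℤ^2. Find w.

w = (-2, 3)

Subtract the known terms from T to get the rank-1 residual R = (2, -3) ⊗ (-3, 3) ⊗ w, so R[i,j,k] = a[i]·b[j]·w[k]. Pick indices with nonzero a[0]·b[0] = (2)·(-3) = -6. Only the fibre through (0,0,·) is needed: R[0,0,:] = T[0,0,:] − Σₗ aₗ[0]bₗ[0]cₗ = [8, -24] − (-2)·(-1)·(-2, -3) = [12, -18]. Then w[k] = R[0,0,k] / -6 for each k, giving w = [12, -18] / -6 = (-2, 3).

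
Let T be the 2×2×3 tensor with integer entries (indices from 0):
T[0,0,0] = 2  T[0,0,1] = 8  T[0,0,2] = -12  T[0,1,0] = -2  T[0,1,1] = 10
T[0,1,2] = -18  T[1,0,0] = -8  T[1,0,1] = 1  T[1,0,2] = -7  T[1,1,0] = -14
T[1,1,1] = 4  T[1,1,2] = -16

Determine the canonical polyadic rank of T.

2

Lower bound: the mode-3 unfolding of T (rows indexed by k, columns by (i,j) = (0,0), (0,1), (1,0), (1,1)) is [[2, -2, -8, -14], [8, 10, 1, 4], [-12, -18, -7, -16]].
There the 2×2 minor on rows k ∈ {0, 1}, columns (i,j) ∈ {(0,0), (0,1)} is det [[2, -2], [8, 10]] = 36 ≠ 0, so this unfolding has rank ≥ 2; CP rank is at least every unfolding rank, so rank(T) ≥ 2. (Flattening ranks never certify an upper bound on CP rank; for that we must actually write T with 2 rank-1 terms.)
Upper bound — finding two terms. Write S_k = T[:,:,k] for the frontal slices: S₀ = [[2, -2], [-8, -14]], S₁ = [[8, 10], [1, 4]], S₂ = [[-12, -18], [-7, -16]].
If T = a₁ ⊗ b₁ ⊗ c₁ + a₂ ⊗ b₂ ⊗ c₂ then each S_k = c₁[k]·a₁b₁ᵀ + c₂[k]·a₂b₂ᵀ. S₀ and S₁ are linearly independent, so a₁b₁ᵀ and a₂b₂ᵀ must span the same plane of matrices: they are the rank-1 matrices of the form x·S₀ + y·S₁.
det(x·S₀ + y·S₁) is −44·x² − 22·xy + 22·y² = (-22)·(2·x − y)(x + y), vanishing at (x:y) = (1:2) and (1:-1).
M₁ = S₀ + 2·S₁ = [[18, 18], [-6, -6]] = 6·(3, -1)(1, 1)ᵀ and M₂ = S₀ − S₁ = [[-6, -12], [-9, -18]] = (-3)·(2, 3)(1, 2)ᵀ, so take a₁ = (3, -1), b₁ = (1, 1), a₂ = (2, 3), b₂ = (1, 2).
Each slice is an integer combination of E₁ = a₁b₁ᵀ and E₂ = a₂b₂ᵀ: S₀ = 2·E₁ − 2·E₂, S₁ = 2·E₁ + E₂, S₂ = −2·E₁ − 3·E₂; reading off coefficients, c₁ = (2, 2, -2) and c₂ = (-2, 1, -3).
Hence T = (3, -1) ⊗ (1, 1) ⊗ (2, 2, -2) + (2, 3) ⊗ (1, 2) ⊗ (-2, 1, -3), so rank(T) ≤ 2.
These bounds meet, so rank(T) = 2.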